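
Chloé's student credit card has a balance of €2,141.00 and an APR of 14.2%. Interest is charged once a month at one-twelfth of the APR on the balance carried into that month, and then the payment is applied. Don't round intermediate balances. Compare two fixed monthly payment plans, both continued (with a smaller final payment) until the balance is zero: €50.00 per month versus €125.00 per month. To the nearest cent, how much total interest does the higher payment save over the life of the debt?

€596.59

Monthly rate r = 14.2%/12 = 1.18333% = 0.0118333.
At €50.00/mo: n = ⌈−ln(1 − rB₀/P)/ln(1+r)⌉ = 61 payments (last €3.47); total interest = total paid − €2,141.00 = €862.47.
At €125.00/mo: 20 payments (last €31.88); total interest €265.88.
Interest saved = €862.47 − €265.88 = €596.59.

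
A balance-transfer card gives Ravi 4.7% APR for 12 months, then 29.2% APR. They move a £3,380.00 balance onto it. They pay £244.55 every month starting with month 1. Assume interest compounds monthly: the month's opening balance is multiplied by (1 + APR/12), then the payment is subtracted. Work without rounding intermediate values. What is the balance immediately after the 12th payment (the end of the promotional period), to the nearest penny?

Promo months 1–12 at r₀ = 4.7%/12 = 0.00391667; months 13+ at r₁ = 29.2%/12 = 0.0243333.
After month 12: iterate B ← B·(1+r₀) − £244.55 for 12 months → £543.68.

£543.68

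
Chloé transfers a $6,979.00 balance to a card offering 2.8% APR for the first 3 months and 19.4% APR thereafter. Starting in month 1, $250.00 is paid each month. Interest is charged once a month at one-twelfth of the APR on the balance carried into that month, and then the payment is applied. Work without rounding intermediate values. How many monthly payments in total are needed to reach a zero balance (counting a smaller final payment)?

36 months

Promo months 1–3 at r₀ = 2.8%/12 = 0.00233333; months 4+ at r₁ = 19.4%/12 = 0.0161667.
After month 3: iterate B ← B·(1+r₀) − $250.00 for 3 months → $6,276.22.
Then at r₁ with $250.00/mo: n₂ = −ln(1 − r₁·B/P)/ln(1+r₁) ≈ 32.46 → 33 more payments.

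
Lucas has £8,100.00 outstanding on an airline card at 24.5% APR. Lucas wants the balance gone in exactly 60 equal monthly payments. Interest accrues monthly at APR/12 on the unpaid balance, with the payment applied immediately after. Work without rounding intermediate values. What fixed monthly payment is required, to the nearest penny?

Monthly rate r = 24.5%/12 = 2.04167% = 0.0204167.
Level-payment amortization: P = B₀·r / (1 − (1+r)^(−n)) = 8100.00·0.0204167 / (1 − 1.02042^(−60)).
Denominator 1 − (1+r)^(−60) = 0.702595596.
P = 165.375 / 0.702595596 ≈ 235.38.

£235.38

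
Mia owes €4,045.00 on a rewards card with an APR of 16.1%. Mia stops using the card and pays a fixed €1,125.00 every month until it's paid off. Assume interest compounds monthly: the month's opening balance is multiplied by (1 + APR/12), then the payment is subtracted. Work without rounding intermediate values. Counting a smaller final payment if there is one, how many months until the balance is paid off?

Monthly rate r = 16.1%/12 = 1.34167% = 0.0134167.
Recurrence: B ← B·(1+r) − €1,125.00.
Month 1: interest €54.27; balance after payment €2,974.27.
Month 2: interest €39.90; balance after payment €1,889.18.
Month 3: interest €25.35; balance after payment €789.52.
Month 4: interest €10.59; balance after payment €0.00.

4 payments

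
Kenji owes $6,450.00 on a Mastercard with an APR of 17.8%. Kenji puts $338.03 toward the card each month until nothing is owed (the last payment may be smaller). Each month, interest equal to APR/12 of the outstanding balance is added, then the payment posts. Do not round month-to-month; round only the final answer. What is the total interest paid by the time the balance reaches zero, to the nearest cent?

$1,189.15

Monthly rate r = 17.8%/12 = 1.48333% = 0.0148333.
Payoff takes n = ⌈−ln(1 − rB₀/P)/ln(1+r)⌉ = ⌈22.597⌉ = 23 payments; the last is $202.49.
Total paid = 22·$338.03 + $202.49 = $7,639.15.
Total interest = total paid − principal = $7,639.15 − $6,450.00 = $1,189.15.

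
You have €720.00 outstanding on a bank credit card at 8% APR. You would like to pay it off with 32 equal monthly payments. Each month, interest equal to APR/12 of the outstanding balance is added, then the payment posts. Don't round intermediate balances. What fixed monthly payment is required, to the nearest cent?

Monthly rate r = 8%/12 = 0.666667% = 0.00666667.
Level-payment amortization: P = B₀·r / (1 − (1+r)^(−n)) = 720.00·0.00666667 / (1 − 1.00667^(−32)).
Denominator 1 − (1+r)^(−32) = 0.191541044.
P = 4.8 / 0.191541044 ≈ 25.06.

€25.06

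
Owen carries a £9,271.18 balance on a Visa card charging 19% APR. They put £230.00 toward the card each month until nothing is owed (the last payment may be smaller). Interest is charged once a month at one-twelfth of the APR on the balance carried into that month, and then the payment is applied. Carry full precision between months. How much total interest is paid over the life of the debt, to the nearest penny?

£5,615.52

Monthly rate r = 19%/12 = 1.58333% = 0.0158333.
Payoff takes n = ⌈−ln(1 − rB₀/P)/ln(1+r)⌉ = ⌈64.723⌉ = 65 payments; the last is £166.70.
Total paid = 64·£230.00 + £166.70 = £14,886.70.
Total interest = total paid − principal = £14,886.70 − £9,271.18 = £5,615.52.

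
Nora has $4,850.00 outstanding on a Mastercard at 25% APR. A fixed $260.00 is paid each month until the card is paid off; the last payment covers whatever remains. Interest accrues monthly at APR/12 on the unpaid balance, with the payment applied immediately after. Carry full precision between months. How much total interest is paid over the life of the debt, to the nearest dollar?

Monthly rate r = 25%/12 = 2.08333% = 0.0208333.
Payoff takes n = ⌈−ln(1 − rB₀/P)/ln(1+r)⌉ = ⌈23.863⌉ = 24 payments; the last is $224.71.
Total paid = 23·$260.00 + $224.71 = $6,204.71.
Total interest = total paid − principal = $6,204.71 − $4,850.00 = $1,354.71.

$1,355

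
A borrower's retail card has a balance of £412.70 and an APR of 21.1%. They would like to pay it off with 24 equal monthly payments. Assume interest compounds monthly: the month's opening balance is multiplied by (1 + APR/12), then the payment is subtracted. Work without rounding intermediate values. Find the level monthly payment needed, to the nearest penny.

£21.23

Monthly rate r = 21.1%/12 = 1.75833% = 0.0175833.
Level-payment amortization: P = B₀·r / (1 − (1+r)^(−n)) = 412.70·0.0175833 / (1 − 1.01758^(−24)).
Denominator 1 − (1+r)^(−24) = 0.341856865.
P = 7.25664 / 0.341856865 ≈ 21.23.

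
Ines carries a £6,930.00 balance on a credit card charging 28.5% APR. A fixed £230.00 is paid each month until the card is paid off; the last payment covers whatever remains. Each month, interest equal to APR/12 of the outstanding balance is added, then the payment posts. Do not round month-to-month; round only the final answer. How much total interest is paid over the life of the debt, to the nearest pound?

Monthly rate r = 28.5%/12 = 2.375% = 0.02375.
Payoff takes n = ⌈−ln(1 − rB₀/P)/ln(1+r)⌉ = ⌈53.568⌉ = 54 payments; the last is £131.29.
Total paid = 53·£230.00 + £131.29 = £12,321.29.
Total interest = total paid − principal = £12,321.29 − £6,930.00 = £5,391.29.

£5,391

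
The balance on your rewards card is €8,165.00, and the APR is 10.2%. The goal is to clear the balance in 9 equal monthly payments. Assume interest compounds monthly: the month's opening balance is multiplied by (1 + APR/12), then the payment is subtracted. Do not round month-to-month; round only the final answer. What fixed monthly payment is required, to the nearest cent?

Monthly rate r = 10.2%/12 = 0.85% = 0.0085.
Level-payment amortization: P = B₀·r / (1 − (1+r)^(−n)) = 8165.00·0.0085 / (1 − 1.0085^(−9)).
Denominator 1 − (1+r)^(−9) = 0.0733475527.
P = 69.4025 / 0.0733475527 ≈ 946.21.

€946.21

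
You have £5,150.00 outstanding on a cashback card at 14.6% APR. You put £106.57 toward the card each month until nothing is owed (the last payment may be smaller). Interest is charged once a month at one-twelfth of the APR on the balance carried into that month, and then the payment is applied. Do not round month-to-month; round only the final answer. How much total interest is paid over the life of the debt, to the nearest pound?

£2,663

Monthly rate r = 14.6%/12 = 1.21667% = 0.0121667.
Payoff takes n = ⌈−ln(1 − rB₀/P)/ln(1+r)⌉ = ⌈73.315⌉ = 74 payments; the last is £33.76.
Total paid = 73·£106.57 + £33.76 = £7,813.37.
Total interest = total paid − principal = £7,813.37 − £5,150.00 = £2,663.37.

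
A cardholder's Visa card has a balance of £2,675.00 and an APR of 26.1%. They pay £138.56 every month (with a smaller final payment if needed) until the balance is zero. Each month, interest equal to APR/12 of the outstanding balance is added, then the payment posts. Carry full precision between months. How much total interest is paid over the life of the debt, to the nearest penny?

Monthly rate r = 26.1%/12 = 2.175% = 0.02175.
Payoff takes n = ⌈−ln(1 − rB₀/P)/ln(1+r)⌉ = ⌈25.308⌉ = 26 payments; the last is £43.03.
Total paid = 25·£138.56 + £43.03 = £3,507.03.
Total interest = total paid − principal = £3,507.03 − £2,675.00 = £832.03.

£832.03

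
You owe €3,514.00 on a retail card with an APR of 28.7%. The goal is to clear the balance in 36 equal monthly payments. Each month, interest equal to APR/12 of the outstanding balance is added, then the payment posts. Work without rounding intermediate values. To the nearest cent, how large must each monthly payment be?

€146.68

Monthly rate r = 28.7%/12 = 2.39167% = 0.0239167.
Level-payment amortization: P = B₀·r / (1 − (1+r)^(−n)) = 3514.00·0.0239167 / (1 − 1.02392^(−36)).
Denominator 1 − (1+r)^(−36) = 0.572954687.
P = 84.0432 / 0.572954687 ≈ 146.68.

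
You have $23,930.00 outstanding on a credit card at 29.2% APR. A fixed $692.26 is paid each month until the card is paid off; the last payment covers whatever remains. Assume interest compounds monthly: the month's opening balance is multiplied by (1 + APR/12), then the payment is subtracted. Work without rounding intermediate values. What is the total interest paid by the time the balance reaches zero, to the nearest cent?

$29,047.30

Monthly rate r = 29.2%/12 = 2.43333% = 0.0243333.
Payoff takes n = ⌈−ln(1 − rB₀/P)/ln(1+r)⌉ = ⌈76.525⌉ = 77 payments; the last is $365.54.
Total paid = 76·$692.26 + $365.54 = $52,977.30.
Total interest = total paid − principal = $52,977.30 − $23,930.00 = $29,047.30.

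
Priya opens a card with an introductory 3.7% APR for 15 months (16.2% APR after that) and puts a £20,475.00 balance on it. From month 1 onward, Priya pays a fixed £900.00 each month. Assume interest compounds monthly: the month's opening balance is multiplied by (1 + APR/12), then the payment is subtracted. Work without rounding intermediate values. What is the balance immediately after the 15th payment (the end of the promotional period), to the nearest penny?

Promo months 1–15 at r₀ = 3.7%/12 = 0.00308333; months 16+ at r₁ = 16.2%/12 = 0.0135.
After month 15: iterate B ← B·(1+r₀) − £900.00 for 15 months → £7,647.38.

£7,647.38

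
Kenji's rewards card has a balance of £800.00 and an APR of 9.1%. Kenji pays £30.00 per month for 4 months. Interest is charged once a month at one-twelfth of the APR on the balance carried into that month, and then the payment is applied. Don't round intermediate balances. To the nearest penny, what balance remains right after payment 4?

£703.17

Monthly rate r = 9.1%/12 = 0.758333% = 0.00758333.
Each month: B ← B·(1+r) − £30.00.
Month 1: interest £6.07; balance after payment £776.07.
Month 2: interest £5.89; balance after payment £751.95.
Month 3: interest £5.70; balance after payment £727.65.
Month 4: interest £5.52; balance after payment £703.17.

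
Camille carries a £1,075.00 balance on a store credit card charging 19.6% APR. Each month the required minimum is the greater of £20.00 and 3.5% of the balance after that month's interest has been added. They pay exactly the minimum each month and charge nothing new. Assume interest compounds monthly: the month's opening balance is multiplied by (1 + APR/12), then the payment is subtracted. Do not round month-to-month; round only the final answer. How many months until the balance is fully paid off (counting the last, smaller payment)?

72 months

Monthly rate r = 19.6%/12 = 1.63333% = 0.0163333.
While 3.5% of the post-interest balance exceeds £20.00, each month B ← (B·(1+r))·(1 − 0.035), i.e. B shrinks by the factor (1+r)·0.965 = 0.98076.
This holds for months 1–34. Entering month 35 the balance is £555.35; 3.5% of the post-interest balance is now below £20.00, so the flat £20.00 minimum applies from here.
From month 35 a fixed £20.00 at rate r clears £555.35 in 38 more payments. Total: 34 + 38 = 72 months.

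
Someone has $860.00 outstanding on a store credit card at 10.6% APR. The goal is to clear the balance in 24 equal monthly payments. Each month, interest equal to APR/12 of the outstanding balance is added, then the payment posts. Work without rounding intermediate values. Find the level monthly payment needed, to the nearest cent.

Monthly rate r = 10.6%/12 = 0.883333% = 0.00883333.
Level-payment amortization: P = B₀·r / (1 − (1+r)^(−n)) = 860.00·0.00883333 / (1 − 1.00883^(−24)).
Denominator 1 − (1+r)^(−24) = 0.190281922.
P = 7.59667 / 0.190281922 ≈ 39.92.

$39.92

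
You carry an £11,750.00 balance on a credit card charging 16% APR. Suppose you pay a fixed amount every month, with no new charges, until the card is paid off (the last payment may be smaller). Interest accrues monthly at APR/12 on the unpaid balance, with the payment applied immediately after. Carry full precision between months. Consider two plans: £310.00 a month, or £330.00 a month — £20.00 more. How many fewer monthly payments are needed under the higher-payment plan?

Monthly rate r = 16%/12 = 1.33333% = 0.0133333.
At £310.00/mo: n = ⌈−ln(1 − rB₀/P)/ln(1+r)⌉ = 54 payments (last £46.16); total interest = total paid − £11,750.00 = £4,726.16.
At £330.00/mo: 49 payments (last £202.46); total interest £4,292.46.
Payments saved = 54 − 49 = 5.

5 fewer payments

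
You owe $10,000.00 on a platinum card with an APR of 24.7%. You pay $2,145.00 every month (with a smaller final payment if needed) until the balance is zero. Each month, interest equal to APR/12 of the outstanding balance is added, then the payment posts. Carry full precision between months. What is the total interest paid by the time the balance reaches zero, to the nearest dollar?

$622

Monthly rate r = 24.7%/12 = 2.05833% = 0.0205833.
Payoff takes n = ⌈−ln(1 − rB₀/P)/ln(1+r)⌉ = ⌈4.951⌉ = 5 payments; the last is $2,041.72.
Total paid = 4·$2,145.00 + $2,041.72 = $10,621.72.
Total interest = total paid − principal = $10,621.72 − $10,000.00 = $621.72.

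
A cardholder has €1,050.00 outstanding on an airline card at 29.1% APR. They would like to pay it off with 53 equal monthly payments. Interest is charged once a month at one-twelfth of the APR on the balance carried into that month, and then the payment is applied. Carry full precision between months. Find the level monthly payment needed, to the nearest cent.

Monthly rate r = 29.1%/12 = 2.425% = 0.02425.
Level-payment amortization: P = B₀·r / (1 − (1+r)^(−n)) = 1050.00·0.02425 / (1 − 1.02425^(−53)).
Denominator 1 − (1+r)^(−53) = 0.719144165.
P = 25.4625 / 0.719144165 ≈ 35.41.

€35.41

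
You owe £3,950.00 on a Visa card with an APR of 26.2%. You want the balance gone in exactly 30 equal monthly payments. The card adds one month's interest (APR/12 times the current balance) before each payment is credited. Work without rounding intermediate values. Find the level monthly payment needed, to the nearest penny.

Monthly rate r = 26.2%/12 = 2.18333% = 0.0218333.
Level-payment amortization: P = B₀·r / (1 − (1+r)^(−n)) = 3950.00·0.0218333 / (1 − 1.02183^(−30)).
Denominator 1 − (1+r)^(−30) = 0.476883971.
P = 86.2417 / 0.476883971 ≈ 180.84.

£180.84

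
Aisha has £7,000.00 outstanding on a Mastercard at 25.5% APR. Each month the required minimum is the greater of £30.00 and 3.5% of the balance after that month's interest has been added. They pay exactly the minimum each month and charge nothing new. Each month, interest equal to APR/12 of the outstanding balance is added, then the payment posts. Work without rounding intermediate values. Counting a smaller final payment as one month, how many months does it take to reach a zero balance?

189 months

Monthly rate r = 25.5%/12 = 2.125% = 0.02125.
While 3.5% of the post-interest balance exceeds £30.00, each month B ← (B·(1+r))·(1 − 0.035), i.e. B shrinks by the factor (1+r)·0.965 = 0.98551.
This holds for months 1–146. Entering month 147 the balance is £830.55; 3.5% of the post-interest balance is now below £30.00, so the flat £30.00 minimum applies from here.
From month 147 a fixed £30.00 at rate r clears £830.55 in 43 more payments. Total: 146 + 43 = 189 months.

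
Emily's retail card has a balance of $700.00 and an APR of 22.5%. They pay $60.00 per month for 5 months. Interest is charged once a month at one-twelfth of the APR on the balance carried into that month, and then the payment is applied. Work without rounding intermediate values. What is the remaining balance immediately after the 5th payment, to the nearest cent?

$456.67

Monthly rate r = 22.5%/12 = 1.875% = 0.01875.
Each month: B ← B·(1+r) − $60.00.
Month 1: interest $13.12; balance after payment $653.12.
Month 2: interest $12.25; balance after payment $605.37.
Month 3: interest $11.35; balance after payment $556.72.
Month 4: interest $10.44; balance after payment $507.16.
Month 5: interest $9.51; balance after payment $456.67.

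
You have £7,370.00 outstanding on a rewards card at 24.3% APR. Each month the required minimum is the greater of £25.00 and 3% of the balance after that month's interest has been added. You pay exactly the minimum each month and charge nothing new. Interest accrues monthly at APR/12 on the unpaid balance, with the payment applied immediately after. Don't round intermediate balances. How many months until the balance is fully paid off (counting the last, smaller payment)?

Monthly rate r = 24.3%/12 = 2.025% = 0.02025.
While 3% of the post-interest balance exceeds £25.00, each month B ← (B·(1+r))·(1 − 0.03), i.e. B shrinks by the factor (1+r)·0.97 = 0.98964.
This holds for months 1–212. Entering month 213 the balance is £810.73; 3% of the post-interest balance is now below £25.00, so the flat £25.00 minimum applies from here.
From month 213 a fixed £25.00 at rate r clears £810.73 in 54 more payments. Total: 212 + 54 = 266 months.

266 months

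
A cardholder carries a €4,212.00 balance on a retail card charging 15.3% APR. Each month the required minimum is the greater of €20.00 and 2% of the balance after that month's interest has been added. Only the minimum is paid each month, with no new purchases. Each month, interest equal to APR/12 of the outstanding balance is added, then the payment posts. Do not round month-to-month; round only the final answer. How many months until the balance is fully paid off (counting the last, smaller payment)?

Monthly rate r = 15.3%/12 = 1.275% = 0.01275.
While 2% of the post-interest balance exceeds €20.00, each month B ← (B·(1+r))·(1 − 0.02), i.e. B shrinks by the factor (1+r)·0.98 = 0.9925.
This holds for months 1–193. Entering month 194 the balance is €984.14; 2% of the post-interest balance is now below €20.00, so the flat €20.00 minimum applies from here.
From month 194 a fixed €20.00 at rate r clears €984.14 in 78 more payments. Total: 193 + 78 = 271 months.

271 months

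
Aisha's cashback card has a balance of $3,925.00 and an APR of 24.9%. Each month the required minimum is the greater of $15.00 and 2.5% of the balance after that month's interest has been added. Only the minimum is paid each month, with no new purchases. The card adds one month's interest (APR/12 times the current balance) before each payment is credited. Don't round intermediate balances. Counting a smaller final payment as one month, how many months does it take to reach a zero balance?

Monthly rate r = 24.9%/12 = 2.075% = 0.02075.
While 2.5% of the post-interest balance exceeds $15.00, each month B ← (B·(1+r))·(1 − 0.025), i.e. B shrinks by the factor (1+r)·0.975 = 0.99523.
This holds for months 1–398. Entering month 399 the balance is $585.59; 2.5% of the post-interest balance is now below $15.00, so the flat $15.00 minimum applies from here.
From month 399 a fixed $15.00 at rate r clears $585.59 in 81 more payments. Total: 398 + 81 = 479 months.

479 months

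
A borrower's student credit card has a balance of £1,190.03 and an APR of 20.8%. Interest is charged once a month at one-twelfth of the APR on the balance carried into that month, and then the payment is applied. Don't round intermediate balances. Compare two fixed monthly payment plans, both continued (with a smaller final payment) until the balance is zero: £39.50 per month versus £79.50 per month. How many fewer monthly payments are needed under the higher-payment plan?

Monthly rate r = 20.8%/12 = 1.73333% = 0.0173333.
At £39.50/mo: n = ⌈−ln(1 − rB₀/P)/ln(1+r)⌉ = 43 payments (last £38.66); total interest = total paid − £1,190.03 = £507.63.
At £79.50/mo: 18 payments (last £38.27); total interest £199.74.
Payments saved = 43 − 18 = 25.

25 fewer payments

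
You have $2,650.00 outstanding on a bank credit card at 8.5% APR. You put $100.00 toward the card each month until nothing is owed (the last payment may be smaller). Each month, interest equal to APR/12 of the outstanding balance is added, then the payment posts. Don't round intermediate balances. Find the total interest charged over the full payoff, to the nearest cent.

$295.47

Monthly rate r = 8.5%/12 = 0.708333% = 0.00708333.
Payoff takes n = ⌈−ln(1 − rB₀/P)/ln(1+r)⌉ = ⌈29.454⌉ = 30 payments; the last is $45.47.
Total paid = 29·$100.00 + $45.47 = $2,945.47.
Total interest = total paid − principal = $2,945.47 − $2,650.00 = $295.47.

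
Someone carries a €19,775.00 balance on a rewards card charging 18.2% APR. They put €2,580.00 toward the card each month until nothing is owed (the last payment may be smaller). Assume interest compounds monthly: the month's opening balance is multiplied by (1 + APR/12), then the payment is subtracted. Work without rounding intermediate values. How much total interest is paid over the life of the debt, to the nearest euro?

€1,409

Monthly rate r = 18.2%/12 = 1.51667% = 0.0151667.
Payoff takes n = ⌈−ln(1 − rB₀/P)/ln(1+r)⌉ = ⌈8.210⌉ = 9 payments; the last is €544.29.
Total paid = 8·€2,580.00 + €544.29 = €21,184.29.
Total interest = total paid − principal = €21,184.29 − €19,775.00 = €1,409.29.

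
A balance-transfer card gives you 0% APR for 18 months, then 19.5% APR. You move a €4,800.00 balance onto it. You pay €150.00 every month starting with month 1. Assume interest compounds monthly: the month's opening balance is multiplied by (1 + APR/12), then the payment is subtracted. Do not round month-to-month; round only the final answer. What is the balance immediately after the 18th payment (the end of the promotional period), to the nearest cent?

€2,100.00

Promo months 1–18 at r₀ = 0%/12 = 0; months 19+ at r₁ = 19.5%/12 = 0.01625.
After month 18 (no interest yet): B = €4,800.00 − 18·€150.00 = €2,100.00.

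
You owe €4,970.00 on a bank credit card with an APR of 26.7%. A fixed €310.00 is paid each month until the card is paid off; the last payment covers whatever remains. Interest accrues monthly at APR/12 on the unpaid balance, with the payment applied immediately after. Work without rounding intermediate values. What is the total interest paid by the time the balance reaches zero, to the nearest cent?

Monthly rate r = 26.7%/12 = 2.225% = 0.02225.
Payoff takes n = ⌈−ln(1 − rB₀/P)/ln(1+r)⌉ = ⌈20.048⌉ = 21 payments; the last is €14.95.
Total paid = 20·€310.00 + €14.95 = €6,214.95.
Total interest = total paid − principal = €6,214.95 − €4,970.00 = €1,244.95.

€1,244.95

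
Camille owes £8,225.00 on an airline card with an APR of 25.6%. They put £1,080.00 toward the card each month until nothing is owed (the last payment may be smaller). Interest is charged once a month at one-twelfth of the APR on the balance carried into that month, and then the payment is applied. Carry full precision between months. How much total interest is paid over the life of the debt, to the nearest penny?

£848.81

Monthly rate r = 25.6%/12 = 2.13333% = 0.0213333.
Payoff takes n = ⌈−ln(1 − rB₀/P)/ln(1+r)⌉ = ⌈8.399⌉ = 9 payments; the last is £433.81.
Total paid = 8·£1,080.00 + £433.81 = £9,073.81.
Total interest = total paid − principal = £9,073.81 − £8,225.00 = £848.81.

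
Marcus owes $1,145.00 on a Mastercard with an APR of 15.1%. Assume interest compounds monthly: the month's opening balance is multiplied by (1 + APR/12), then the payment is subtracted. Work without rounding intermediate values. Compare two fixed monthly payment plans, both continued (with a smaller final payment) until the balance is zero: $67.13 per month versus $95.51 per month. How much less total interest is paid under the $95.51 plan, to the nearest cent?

Monthly rate r = 15.1%/12 = 1.25833% = 0.0125833.
At $67.13/mo: n = ⌈−ln(1 − rB₀/P)/ln(1+r)⌉ = 20 payments (last $21.59); total interest = total paid − $1,145.00 = $152.06.
At $95.51/mo: 14 payments (last $7.37); total interest $104.00.
Interest saved = $152.06 − $104.00 = $48.06.

$48.06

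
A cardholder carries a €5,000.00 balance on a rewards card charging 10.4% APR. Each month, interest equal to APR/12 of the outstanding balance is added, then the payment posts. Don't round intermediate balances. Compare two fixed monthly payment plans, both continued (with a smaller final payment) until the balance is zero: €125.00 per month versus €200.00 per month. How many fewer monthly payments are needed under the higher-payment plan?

Monthly rate r = 10.4%/12 = 0.866667% = 0.00866667.
At €125.00/mo: n = ⌈−ln(1 − rB₀/P)/ln(1+r)⌉ = 50 payments (last €41.12); total interest = total paid − €5,000.00 = €1,166.12.
At €200.00/mo: 29 payments (last €59.88); total interest €659.88.
Payments saved = 50 − 29 = 21.

21 fewer payments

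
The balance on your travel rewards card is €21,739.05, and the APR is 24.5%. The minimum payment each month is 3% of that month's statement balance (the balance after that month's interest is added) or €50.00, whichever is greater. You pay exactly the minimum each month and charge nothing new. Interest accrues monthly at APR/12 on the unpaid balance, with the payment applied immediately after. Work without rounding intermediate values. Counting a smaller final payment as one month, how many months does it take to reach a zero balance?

307 months

Monthly rate r = 24.5%/12 = 2.04167% = 0.0204167.
While 3% of the post-interest balance exceeds €50.00, each month B ← (B·(1+r))·(1 − 0.03), i.e. B shrinks by the factor (1+r)·0.97 = 0.9898.
This holds for months 1–253. Entering month 254 the balance is €1,626.33; 3% of the post-interest balance is now below €50.00, so the flat €50.00 minimum applies from here.
From month 254 a fixed €50.00 at rate r clears €1,626.33 in 54 more payments. Total: 253 + 54 = 307 months.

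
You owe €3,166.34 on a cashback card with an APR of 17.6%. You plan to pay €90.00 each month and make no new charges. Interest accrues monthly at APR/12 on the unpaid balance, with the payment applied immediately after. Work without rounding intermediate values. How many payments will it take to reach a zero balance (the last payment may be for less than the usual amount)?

Monthly rate r = 17.6%/12 = 1.46667% = 0.0146667.
Recurrence: B ← B·(1+r) − €90.00.
Month 1: interest €46.44; balance after payment €3,122.78.
Month 2: interest €45.80; balance after payment €3,078.58.
Closed form: n = −ln(1 − rB₀/P)/ln(1+r) = −ln(0.484)/ln(1.01467) ≈ 49.839, so the balance reaches zero during payment 50.

50 months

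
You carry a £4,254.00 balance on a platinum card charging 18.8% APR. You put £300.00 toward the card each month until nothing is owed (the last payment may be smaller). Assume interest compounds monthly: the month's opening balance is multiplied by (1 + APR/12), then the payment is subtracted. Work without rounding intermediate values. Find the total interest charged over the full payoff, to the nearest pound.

£595

Monthly rate r = 18.8%/12 = 1.56667% = 0.0156667.
Payoff takes n = ⌈−ln(1 − rB₀/P)/ln(1+r)⌉ = ⌈16.161⌉ = 17 payments; the last is £48.61.
Total paid = 16·£300.00 + £48.61 = £4,848.61.
Total interest = total paid − principal = £4,848.61 − £4,254.00 = £594.61.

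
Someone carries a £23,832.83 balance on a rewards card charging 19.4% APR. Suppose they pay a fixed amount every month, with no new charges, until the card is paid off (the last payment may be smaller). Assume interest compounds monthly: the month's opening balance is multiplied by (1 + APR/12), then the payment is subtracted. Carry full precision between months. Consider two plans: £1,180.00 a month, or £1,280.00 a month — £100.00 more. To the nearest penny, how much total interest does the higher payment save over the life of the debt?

£502.29

Monthly rate r = 19.4%/12 = 1.61667% = 0.0161667.
At £1,180.00/mo: n = ⌈−ln(1 − rB₀/P)/ln(1+r)⌉ = 25 payments (last £767.71); total interest = total paid − £23,832.83 = £5,254.88.
At £1,280.00/mo: 23 payments (last £425.42); total interest £4,752.59.
Interest saved = £5,254.88 − £4,752.59 = £502.29.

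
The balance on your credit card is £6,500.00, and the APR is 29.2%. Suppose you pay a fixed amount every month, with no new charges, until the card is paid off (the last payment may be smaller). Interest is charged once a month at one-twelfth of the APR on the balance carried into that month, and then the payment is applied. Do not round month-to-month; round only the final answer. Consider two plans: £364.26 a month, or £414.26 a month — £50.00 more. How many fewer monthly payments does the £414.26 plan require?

Monthly rate r = 29.2%/12 = 2.43333% = 0.0243333.
At £364.26/mo: n = ⌈−ln(1 − rB₀/P)/ln(1+r)⌉ = 24 payments (last £252.03); total interest = total paid − £6,500.00 = £2,130.01.
At £414.26/mo: 21 payments (last £1.95); total interest £1,787.15.
Payments saved = 24 − 21 = 3.

3 fewer payments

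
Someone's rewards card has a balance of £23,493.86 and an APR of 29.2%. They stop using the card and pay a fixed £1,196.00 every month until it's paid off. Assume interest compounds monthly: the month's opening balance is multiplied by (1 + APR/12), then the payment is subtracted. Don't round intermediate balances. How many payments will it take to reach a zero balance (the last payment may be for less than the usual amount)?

28 months

Monthly rate r = 29.2%/12 = 2.43333% = 0.0243333.
Recurrence: B ← B·(1+r) − £1,196.00.
Month 1: interest £571.68; balance after payment £22,869.54.
Month 2: interest £556.49; balance after payment £22,230.04.
Closed form: n = −ln(1 − rB₀/P)/ln(1+r) = −ln(0.522)/ln(1.02433) ≈ 27.039, so the balance reaches zero during payment 28.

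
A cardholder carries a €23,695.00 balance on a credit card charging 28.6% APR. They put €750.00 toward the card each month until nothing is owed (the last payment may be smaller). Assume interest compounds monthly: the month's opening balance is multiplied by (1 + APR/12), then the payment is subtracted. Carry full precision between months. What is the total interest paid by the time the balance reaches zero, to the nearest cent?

Monthly rate r = 28.6%/12 = 2.38333% = 0.0238333.
Payoff takes n = ⌈−ln(1 − rB₀/P)/ln(1+r)⌉ = ⌈59.365⌉ = 60 payments; the last is €275.64.
Total paid = 59·€750.00 + €275.64 = €44,525.64.
Total interest = total paid − principal = €44,525.64 − €23,695.00 = €20,830.64.

€20,830.64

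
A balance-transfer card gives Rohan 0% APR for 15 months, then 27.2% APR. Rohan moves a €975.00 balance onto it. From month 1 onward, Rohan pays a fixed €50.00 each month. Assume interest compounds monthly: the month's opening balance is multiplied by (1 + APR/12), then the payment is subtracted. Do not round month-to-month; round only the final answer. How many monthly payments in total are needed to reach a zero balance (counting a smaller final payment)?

20 payments

Promo months 1–15 at r₀ = 0%/12 = 0; months 16+ at r₁ = 27.2%/12 = 0.0226667.
After month 15 (no interest yet): B = €975.00 − 15·€50.00 = €225.00.
Then at r₁ with €50.00/mo: n₂ = −ln(1 − r₁·B/P)/ln(1+r₁) ≈ 4.80 → 5 more payments.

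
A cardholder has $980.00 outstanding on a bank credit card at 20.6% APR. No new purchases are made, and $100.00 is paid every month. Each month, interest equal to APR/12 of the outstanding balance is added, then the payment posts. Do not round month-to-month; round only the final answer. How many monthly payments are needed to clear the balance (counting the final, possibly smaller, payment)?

Monthly rate r = 20.6%/12 = 1.71667% = 0.0171667.
Recurrence: B ← B·(1+r) − $100.00.
Month 1: interest $16.82; balance after payment $896.82.
Month 2: interest $15.40; balance after payment $812.22.
Closed form: n = −ln(1 − rB₀/P)/ln(1+r) = −ln(0.83177)/ln(1.01717) ≈ 10.822, so the balance reaches zero during payment 11.

11 months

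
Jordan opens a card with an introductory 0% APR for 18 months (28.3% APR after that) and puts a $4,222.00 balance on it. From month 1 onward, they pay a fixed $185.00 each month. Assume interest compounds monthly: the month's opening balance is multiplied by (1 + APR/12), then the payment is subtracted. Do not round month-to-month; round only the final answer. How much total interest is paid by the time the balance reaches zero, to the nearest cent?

Promo months 1–18 at r₀ = 0%/12 = 0; months 19+ at r₁ = 28.3%/12 = 0.0235833.
After month 18 (no interest yet): B = $4,222.00 − 18·$185.00 = $892.00.
Then at r₁ with $185.00/mo: n₂ = −ln(1 − r₁·B/P)/ln(1+r₁) ≈ 5.18 → 6 more payments.
Total paid = 23·$185.00 + $33.36 = $4,288.36; interest = $4,288.36 − $4,222.00 = $66.36.

$66.36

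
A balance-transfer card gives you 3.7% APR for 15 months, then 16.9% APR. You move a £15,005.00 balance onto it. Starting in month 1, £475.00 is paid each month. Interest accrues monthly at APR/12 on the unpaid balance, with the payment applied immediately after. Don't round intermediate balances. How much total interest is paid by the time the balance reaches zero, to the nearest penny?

Promo months 1–15 at r₀ = 3.7%/12 = 0.00308333; months 16+ at r₁ = 16.9%/12 = 0.0140833.
After month 15: iterate B ← B·(1+r₀) − £475.00 for 15 months → £8,433.31.
Then at r₁ with £475.00/mo: n₂ = −ln(1 − r₁·B/P)/ln(1+r₁) ≈ 20.57 → 21 more payments.
Total paid = 35·£475.00 + £273.68 = £16,898.68; interest = £16,898.68 − £15,005.00 = £1,893.68.

£1,893.68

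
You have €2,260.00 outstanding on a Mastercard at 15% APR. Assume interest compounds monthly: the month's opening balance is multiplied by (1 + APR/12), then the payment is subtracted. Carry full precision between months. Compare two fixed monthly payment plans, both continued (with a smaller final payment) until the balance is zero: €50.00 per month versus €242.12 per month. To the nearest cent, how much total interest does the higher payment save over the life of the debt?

Monthly rate r = 15%/12 = 1.25% = 0.0125.
At €50.00/mo: n = ⌈−ln(1 − rB₀/P)/ln(1+r)⌉ = 68 payments (last €0.41); total interest = total paid − €2,260.00 = €1,090.41.
At €242.12/mo: 10 payments (last €239.02); total interest €158.10.
Interest saved = €1,090.41 − €158.10 = €932.31.

€932.31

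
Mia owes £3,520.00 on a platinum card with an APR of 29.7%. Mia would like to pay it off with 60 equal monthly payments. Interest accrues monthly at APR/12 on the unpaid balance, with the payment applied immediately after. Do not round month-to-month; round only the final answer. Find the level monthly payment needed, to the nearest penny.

Monthly rate r = 29.7%/12 = 2.475% = 0.02475.
Level-payment amortization: P = B₀·r / (1 − (1+r)^(−n)) = 3520.00·0.02475 / (1 − 1.02475^(−60)).
Denominator 1 − (1+r)^(−60) = 0.769365443.
P = 87.12 / 0.769365443 ≈ 113.24.

£113.24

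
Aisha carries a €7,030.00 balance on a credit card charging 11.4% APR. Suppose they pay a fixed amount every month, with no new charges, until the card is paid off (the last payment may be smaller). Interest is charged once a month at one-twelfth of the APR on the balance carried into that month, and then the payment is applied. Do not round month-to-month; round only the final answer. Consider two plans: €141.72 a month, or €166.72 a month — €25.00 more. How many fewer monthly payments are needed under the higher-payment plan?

Monthly rate r = 11.4%/12 = 0.95% = 0.0095.
At €141.72/mo: n = ⌈−ln(1 − rB₀/P)/ln(1+r)⌉ = 68 payments (last €56.17); total interest = total paid − €7,030.00 = €2,521.41.
At €166.72/mo: 55 payments (last €21.55); total interest €1,994.43.
Payments saved = 68 − 55 = 13.

13 fewer payments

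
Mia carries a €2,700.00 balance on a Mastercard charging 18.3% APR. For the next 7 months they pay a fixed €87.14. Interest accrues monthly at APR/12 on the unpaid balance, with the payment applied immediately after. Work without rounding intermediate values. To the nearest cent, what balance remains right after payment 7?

€2,363.14

Monthly rate r = 18.3%/12 = 1.525% = 0.01525.
Each month: B ← B·(1+r) − €87.14.
Month 1: interest €41.18; balance after payment €2,654.04.
Month 2: interest €40.47; balance after payment €2,607.37.
Month 3: interest €39.76; balance after payment €2,559.99.
Month 4: interest €39.04; balance after payment €2,511.89.
Month 5: interest €38.31; balance after payment €2,463.06.
Month 6: interest €37.56; balance after payment €2,413.48.
Month 7: interest €36.81; balance after payment €2,363.14.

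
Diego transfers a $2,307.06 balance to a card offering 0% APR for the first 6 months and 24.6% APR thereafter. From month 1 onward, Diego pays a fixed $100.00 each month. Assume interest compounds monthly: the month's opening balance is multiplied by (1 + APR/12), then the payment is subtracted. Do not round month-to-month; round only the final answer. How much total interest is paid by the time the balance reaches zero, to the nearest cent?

Promo months 1–6 at r₀ = 0%/12 = 0; months 7+ at r₁ = 24.6%/12 = 0.0205.
After month 6 (no interest yet): B = $2,307.06 − 6·$100.00 = $1,707.06.
Then at r₁ with $100.00/mo: n₂ = −ln(1 − r₁·B/P)/ln(1+r₁) ≈ 21.22 → 22 more payments.
Total paid = 27·$100.00 + $22.62 = $2,722.62; interest = $2,722.62 − $2,307.06 = $415.56.

$415.56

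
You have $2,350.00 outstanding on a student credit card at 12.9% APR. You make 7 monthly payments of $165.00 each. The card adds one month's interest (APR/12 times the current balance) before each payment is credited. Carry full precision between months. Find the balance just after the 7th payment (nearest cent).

Monthly rate r = 12.9%/12 = 1.075% = 0.01075.
Each month: B ← B·(1+r) − $165.00.
Month 1: interest $25.26; balance after payment $2,210.26.
Month 2: interest $23.76; balance after payment $2,069.02.
Month 3: interest $22.24; balance after payment $1,926.26.
Month 4: interest $20.71; balance after payment $1,781.97.
Month 5: interest $19.16; balance after payment $1,636.13.
Month 6: interest $17.59; balance after payment $1,488.72.
Month 7: interest $16.00; balance after payment $1,339.72.

$1,339.72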